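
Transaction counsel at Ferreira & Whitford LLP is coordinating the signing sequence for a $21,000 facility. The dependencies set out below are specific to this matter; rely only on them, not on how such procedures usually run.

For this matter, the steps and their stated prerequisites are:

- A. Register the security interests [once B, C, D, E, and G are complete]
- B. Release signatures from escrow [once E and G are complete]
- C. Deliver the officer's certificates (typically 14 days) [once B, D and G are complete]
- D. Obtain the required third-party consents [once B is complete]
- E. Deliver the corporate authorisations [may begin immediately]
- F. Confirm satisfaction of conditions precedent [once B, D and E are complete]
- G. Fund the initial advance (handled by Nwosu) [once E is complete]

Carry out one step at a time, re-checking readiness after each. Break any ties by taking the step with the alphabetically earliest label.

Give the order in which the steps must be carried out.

E, G, B, D, C, A, F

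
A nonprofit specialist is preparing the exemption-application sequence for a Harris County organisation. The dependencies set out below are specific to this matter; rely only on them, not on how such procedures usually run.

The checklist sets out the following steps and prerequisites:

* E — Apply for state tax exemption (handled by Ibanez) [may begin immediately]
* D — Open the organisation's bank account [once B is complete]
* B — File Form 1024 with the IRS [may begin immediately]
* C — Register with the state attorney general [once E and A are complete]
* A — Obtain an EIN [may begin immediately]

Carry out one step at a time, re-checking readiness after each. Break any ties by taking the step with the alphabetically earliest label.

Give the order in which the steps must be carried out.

A, B, D, E, C

Nothing is required for A, B and E. A has the earlier label → A first.
B and E are both available; B has the earlier label → B.
D now also ready, so the ready set is {D, E}; D has the earlier label → D.
That leaves E as the only ready step → E.
C is the only step now ready → C.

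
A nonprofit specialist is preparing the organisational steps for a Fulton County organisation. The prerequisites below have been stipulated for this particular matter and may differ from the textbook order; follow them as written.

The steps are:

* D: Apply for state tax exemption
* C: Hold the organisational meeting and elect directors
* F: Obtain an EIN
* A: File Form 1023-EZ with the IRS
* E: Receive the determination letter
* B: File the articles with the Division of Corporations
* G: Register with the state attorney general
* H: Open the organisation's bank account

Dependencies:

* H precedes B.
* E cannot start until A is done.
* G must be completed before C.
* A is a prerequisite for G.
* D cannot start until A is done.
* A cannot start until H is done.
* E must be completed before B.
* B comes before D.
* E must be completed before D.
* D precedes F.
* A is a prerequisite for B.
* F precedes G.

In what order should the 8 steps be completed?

H A E B D F G C

Only H has no prerequisites, so it is first.
A is the only step now ready → A.
E needed A, now all done → E.
B is the only step now ready → B.
D needed A, E and B, now all done → D.
Next only F has its prerequisites met → F.
G is the only step now ready → G.
That leaves C as the only ready step → C.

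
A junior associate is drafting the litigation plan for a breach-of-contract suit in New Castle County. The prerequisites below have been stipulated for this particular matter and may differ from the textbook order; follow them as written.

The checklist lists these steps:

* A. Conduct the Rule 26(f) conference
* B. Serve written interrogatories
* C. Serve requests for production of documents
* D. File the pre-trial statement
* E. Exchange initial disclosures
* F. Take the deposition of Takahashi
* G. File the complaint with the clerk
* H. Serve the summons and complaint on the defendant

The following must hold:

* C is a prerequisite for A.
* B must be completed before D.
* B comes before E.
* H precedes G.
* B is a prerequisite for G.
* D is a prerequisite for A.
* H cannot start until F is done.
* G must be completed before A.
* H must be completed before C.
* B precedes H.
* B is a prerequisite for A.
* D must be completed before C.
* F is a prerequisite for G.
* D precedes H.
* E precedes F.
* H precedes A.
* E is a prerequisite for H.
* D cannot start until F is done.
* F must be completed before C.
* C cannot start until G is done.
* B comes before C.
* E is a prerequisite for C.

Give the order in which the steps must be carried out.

Only B has no prerequisites, so it is first.
That leaves E as the only ready step → E.
That leaves F as the only ready step → F.
D needed B and F, now all done → D.
Next only H has its prerequisites met → H.
G needed B, F and H, now all done → G.
C needed B, D, E, F, G and H, now all done → C.
Next only A has its prerequisites met → A.

B, E, F, D, H, G, C, A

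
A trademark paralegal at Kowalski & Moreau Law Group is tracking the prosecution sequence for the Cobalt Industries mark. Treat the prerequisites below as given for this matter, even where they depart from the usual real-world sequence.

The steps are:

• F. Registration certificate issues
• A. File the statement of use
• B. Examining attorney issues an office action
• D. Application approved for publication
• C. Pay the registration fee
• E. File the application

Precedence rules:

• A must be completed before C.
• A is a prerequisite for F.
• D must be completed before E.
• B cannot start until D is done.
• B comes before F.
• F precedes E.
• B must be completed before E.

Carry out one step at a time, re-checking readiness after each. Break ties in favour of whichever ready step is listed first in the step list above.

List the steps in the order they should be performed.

A and D have no prerequisites; A is listed earlier, so A is first.
Ready: D and C. D is listed earlier → D.
B now also ready, so the ready set is {B, C}; B is listed earlier → B.
F now also ready, so the ready set is {F, C}; F is listed earlier → F.
E now also ready, so the ready set is {C, E}; C is listed earlier → C.
E needed F, B and D, now all done → E.

A → D → B → F → C → E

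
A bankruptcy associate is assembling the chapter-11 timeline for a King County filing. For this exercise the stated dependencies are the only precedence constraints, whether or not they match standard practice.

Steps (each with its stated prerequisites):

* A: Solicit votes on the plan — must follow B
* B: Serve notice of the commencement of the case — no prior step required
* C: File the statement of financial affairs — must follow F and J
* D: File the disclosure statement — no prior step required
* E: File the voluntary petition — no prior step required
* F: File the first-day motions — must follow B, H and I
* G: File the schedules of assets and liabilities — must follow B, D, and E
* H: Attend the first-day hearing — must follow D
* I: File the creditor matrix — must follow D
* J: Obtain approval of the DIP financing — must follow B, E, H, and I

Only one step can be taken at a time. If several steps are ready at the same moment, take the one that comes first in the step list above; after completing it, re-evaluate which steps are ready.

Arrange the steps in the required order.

B, A, D, E, G, H, I, F, J, C

B, D and E have no prerequisites; B is listed earlier, so B is first.
A now also ready, so the ready set is {A, D, E}; A is listed earlier → A.
D and E are both available; D is listed earlier → D.
H and I now also ready, so the ready set is {E, H, I}; E is listed earlier → E.
G now also ready, so the ready set is {G, H, I}; G is listed earlier → G.
H and I are both available; H is listed earlier → H.
I needed D, now all done → I.
Ready: F and J. F is listed earlier → F.
J needed B, E, H and I, now all done → J.
That leaves C as the only ready step → C.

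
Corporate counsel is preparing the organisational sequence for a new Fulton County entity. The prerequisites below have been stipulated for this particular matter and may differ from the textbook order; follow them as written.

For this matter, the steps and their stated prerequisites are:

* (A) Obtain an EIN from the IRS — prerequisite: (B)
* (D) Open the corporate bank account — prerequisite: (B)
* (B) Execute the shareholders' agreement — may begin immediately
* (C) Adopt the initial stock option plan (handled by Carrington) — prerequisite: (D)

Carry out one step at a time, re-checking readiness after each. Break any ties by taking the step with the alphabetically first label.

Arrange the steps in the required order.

(B) is the only step with nothing outstanding, so it goes first.
Now (A) and (D) have their prerequisites met. (A) has the earlier label, so (A) next.
(D) is the only step now ready → (D).
Next only (C) has its prerequisites met → (C).

(B), (A), (D), (C)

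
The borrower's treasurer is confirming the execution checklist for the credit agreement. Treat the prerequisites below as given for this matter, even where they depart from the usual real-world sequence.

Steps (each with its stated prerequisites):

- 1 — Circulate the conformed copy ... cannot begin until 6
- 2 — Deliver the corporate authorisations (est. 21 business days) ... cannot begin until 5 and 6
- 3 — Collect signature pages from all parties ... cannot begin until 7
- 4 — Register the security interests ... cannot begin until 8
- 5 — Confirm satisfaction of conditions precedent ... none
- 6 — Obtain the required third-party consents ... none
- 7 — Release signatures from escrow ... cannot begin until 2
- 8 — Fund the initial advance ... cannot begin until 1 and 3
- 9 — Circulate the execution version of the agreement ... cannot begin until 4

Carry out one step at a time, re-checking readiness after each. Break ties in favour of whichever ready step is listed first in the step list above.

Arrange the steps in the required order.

Nothing is required for 5 and 6. 5 is listed earlier → 5 first.
That leaves 6 as the only ready step → 6.
1 and 2 are both available; 1 is listed earlier → 1.
2 needed 5 and 6, now all done → 2.
7 is the only step now ready → 7.
Next only 3 has its prerequisites met → 3.
8 needed 1 and 3, now all done → 8.
4 needed 8, now all done → 4.
9 needed 4, now all done → 9.

5, 6, 1, 2, 7, 3, 8, 4, 9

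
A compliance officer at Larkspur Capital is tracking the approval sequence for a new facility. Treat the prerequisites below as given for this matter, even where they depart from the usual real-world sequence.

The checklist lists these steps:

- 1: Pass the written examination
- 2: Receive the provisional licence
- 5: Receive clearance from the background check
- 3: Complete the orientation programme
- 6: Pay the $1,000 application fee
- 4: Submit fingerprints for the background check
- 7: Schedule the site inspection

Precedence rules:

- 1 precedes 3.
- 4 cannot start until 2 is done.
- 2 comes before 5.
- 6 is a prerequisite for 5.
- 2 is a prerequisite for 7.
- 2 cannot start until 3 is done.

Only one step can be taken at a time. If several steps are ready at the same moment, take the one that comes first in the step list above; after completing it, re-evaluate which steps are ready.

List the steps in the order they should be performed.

1 3 2 6 5 4 7

Nothing is required for 1 and 6. 1 is listed earlier → 1 first.
Ready: 3 and 6. 3 is listed earlier → 3.
2 now also ready, so the ready set is {2, 6}; 2 is listed earlier → 2.
4 and 7 now also ready, so the ready set is {6, 4, 7}; 6 is listed earlier → 6.
Now 5, 4 and 7 have their prerequisites met. 5 is listed earlier, so 5 next.
4 and 7 are both available; 4 is listed earlier → 4.
7 needed 2, now all done → 7.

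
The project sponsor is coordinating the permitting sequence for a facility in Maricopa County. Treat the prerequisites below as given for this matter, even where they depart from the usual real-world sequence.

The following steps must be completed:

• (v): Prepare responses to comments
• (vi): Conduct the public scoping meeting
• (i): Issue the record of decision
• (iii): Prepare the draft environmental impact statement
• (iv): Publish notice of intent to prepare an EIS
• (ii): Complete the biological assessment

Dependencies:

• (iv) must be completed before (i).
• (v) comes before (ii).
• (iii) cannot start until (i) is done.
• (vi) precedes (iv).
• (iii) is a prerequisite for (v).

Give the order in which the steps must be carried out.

(vi) (iv) (i) (iii) (v) (ii)

(vi) has no prerequisites → (vi) first.
(iv) is the only step now ready → (iv).
(i) needed (iv), now all done → (i).
That leaves (iii) as the only ready step → (iii).
(v) is the only step now ready → (v).
Next only (ii) has its prerequisites met → (ii).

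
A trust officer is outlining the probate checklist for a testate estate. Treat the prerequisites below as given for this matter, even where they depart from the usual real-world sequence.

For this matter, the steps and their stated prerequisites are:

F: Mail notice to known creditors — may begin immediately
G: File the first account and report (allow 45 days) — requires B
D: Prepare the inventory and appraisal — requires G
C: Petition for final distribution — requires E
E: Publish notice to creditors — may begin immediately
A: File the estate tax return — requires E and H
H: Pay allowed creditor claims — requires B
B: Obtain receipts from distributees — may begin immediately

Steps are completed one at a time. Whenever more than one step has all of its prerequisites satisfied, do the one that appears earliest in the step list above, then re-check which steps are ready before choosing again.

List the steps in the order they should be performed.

F → E → C → B → G → D → H → A

Nothing is required for F, E and B. F is listed earlier → F first.
Now E and B have their prerequisites met. E is listed earlier, so E next.
Ready: C and B. C is listed earlier → C.
That leaves B as the only ready step → B.
Now G and H have their prerequisites met. G is listed earlier, so G next.
D now also ready, so the ready set is {D, H}; D is listed earlier → D.
Next only H has its prerequisites met → H.
Next only A has its prerequisites met → A.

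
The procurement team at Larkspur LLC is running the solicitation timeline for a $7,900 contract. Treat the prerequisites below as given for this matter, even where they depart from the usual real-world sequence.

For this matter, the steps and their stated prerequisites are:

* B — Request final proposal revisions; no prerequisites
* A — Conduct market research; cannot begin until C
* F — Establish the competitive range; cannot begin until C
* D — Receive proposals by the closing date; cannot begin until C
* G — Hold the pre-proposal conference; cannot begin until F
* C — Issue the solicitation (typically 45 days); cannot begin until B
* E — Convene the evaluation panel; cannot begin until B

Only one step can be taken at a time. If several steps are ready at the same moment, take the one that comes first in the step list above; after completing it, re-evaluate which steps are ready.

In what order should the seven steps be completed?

B C A F D G E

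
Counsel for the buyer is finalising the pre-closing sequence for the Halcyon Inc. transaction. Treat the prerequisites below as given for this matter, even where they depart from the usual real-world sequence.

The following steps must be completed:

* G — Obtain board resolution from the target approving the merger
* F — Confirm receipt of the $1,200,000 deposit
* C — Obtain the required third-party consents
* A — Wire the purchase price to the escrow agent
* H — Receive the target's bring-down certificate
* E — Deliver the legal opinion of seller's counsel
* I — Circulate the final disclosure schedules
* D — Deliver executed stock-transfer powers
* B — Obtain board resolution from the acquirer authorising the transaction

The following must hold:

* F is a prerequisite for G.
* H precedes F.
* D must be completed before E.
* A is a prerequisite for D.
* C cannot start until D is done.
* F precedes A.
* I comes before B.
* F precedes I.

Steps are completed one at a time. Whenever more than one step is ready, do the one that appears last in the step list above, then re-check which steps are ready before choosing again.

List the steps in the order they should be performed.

H has no prerequisites → H first.
F is the only step now ready → F.
Now I, A and G have their prerequisites met. I is listed later, so I next.
B now also ready, so the ready set is {B, A, G}; B is listed later → B.
Now A and G have their prerequisites met. A is listed later, so A next.
D now also ready, so the ready set is {D, G}; D is listed later → D.
Ready: E, C and G. E is listed later → E.
Now C and G have their prerequisites met. C is listed later, so C next.
G needed F, now all done → G.

H F I B A D E C G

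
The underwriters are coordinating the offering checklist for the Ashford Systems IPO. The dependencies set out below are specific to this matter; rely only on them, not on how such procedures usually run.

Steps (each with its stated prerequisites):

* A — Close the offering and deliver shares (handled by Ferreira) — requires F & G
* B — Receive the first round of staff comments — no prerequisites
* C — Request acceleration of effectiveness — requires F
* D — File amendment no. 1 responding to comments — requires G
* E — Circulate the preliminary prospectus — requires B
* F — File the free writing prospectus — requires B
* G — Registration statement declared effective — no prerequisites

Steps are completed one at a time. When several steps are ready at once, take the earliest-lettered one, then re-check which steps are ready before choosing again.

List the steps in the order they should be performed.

B and G have no prerequisites; B has the earlier label, so B is first.
Ready: E, F and G. E has the earlier label → E.
F and G are both available; F has the earlier label → F.
C and G are both available; C has the earlier label → C.
G is the only step now ready → G.
A and D are both available; A has the earlier label → A.
D is the only step now ready → D.

B, E, F, C, G, A, D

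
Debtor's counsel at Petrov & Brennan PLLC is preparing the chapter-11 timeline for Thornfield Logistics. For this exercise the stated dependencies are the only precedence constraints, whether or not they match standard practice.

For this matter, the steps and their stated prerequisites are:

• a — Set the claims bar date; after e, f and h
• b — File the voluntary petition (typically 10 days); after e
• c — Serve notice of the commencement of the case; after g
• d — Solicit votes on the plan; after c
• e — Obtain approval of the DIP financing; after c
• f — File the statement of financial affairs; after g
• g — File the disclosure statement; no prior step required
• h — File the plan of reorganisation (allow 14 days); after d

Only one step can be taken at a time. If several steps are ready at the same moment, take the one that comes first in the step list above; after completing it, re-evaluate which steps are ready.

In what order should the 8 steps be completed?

g → c → d → e → b → f → h → a

g is the only step with nothing outstanding, so it goes first.
Ready: c and f. c is listed earlier → c.
d and e now also ready, so the ready set is {d, e, f}; d is listed earlier → d.
Now e, f and h have their prerequisites met. e is listed earlier, so e next.
b now also ready, so the ready set is {b, f, h}; b is listed earlier → b.
f and h are both available; f is listed earlier → f.
That leaves h as the only ready step → h.
That leaves a as the only ready step → a.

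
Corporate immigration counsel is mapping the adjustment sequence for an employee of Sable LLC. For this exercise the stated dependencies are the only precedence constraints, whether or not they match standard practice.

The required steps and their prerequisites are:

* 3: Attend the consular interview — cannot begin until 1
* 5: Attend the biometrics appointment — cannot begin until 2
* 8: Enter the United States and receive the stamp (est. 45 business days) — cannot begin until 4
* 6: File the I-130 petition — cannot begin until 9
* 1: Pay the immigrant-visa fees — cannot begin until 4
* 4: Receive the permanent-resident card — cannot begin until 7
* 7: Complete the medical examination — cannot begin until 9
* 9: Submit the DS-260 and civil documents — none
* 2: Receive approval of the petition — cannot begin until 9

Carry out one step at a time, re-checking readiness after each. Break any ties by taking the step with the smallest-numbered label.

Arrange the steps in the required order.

9, 2, 5, 6, 7, 4, 1, 3, 8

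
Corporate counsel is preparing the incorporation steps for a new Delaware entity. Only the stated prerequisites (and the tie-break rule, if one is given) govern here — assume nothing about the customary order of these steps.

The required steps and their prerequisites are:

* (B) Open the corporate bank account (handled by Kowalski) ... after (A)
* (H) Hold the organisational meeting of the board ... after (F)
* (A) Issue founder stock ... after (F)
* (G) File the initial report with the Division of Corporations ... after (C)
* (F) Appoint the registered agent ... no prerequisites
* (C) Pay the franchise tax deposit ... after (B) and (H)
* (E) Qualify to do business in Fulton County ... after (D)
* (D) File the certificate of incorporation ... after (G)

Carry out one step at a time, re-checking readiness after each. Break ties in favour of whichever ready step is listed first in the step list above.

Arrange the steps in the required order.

(F) has no prerequisites → (F) first.
(H) and (A) are both available; (H) is listed earlier → (H).
(A) needed (F), now all done → (A).
(B) needed (A), now all done → (B).
(C) needed (B) and (H), now all done → (C).
(G) needed (C), now all done → (G).
Next only (D) has its prerequisites met → (D).
(E) needed (D), now all done → (E).

(F), (H), (A), (B), (C), (G), (D), (E)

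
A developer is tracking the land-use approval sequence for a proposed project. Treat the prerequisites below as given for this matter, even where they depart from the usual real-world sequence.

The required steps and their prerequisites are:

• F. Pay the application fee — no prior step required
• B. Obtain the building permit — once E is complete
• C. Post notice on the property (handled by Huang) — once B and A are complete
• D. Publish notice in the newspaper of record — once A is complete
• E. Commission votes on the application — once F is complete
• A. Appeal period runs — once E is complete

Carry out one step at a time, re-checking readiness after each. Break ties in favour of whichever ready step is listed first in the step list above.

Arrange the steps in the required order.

F, E, B, A, C, D

Only F has no prerequisites, so it is first.
E needed F, now all done → E.
B and A are both available; B is listed earlier → B.
Next only A has its prerequisites met → A.
Ready: C and D. C is listed earlier → C.
D is the only step now ready → D.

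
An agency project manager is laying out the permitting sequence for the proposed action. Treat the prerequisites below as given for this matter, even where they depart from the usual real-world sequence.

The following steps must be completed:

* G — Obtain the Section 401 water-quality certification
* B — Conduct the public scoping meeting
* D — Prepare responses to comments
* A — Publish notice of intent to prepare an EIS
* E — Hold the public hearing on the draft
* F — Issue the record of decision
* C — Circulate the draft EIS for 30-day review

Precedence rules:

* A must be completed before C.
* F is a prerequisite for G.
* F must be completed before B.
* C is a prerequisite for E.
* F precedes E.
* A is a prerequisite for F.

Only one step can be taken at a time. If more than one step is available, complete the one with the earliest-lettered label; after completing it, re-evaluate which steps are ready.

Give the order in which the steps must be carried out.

Nothing is required for A and D. A has the earlier label → A first.
C, D and F are all available; C has the earlier label → C.
Now D and F have their prerequisites met. D has the earlier label, so D next.
F needed A, now all done → F.
B, E and G are all available; B has the earlier label → B.
Now E and G have their prerequisites met. E has the earlier label, so E next.
G is the only step now ready → G.

A, C, D, F, B, E, G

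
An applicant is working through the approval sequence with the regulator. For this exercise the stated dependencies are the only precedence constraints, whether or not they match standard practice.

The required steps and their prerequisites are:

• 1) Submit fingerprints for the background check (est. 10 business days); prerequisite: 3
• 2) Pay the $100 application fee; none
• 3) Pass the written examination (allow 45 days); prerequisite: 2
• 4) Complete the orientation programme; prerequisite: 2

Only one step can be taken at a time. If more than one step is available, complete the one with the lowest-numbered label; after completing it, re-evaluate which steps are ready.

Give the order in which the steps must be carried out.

2 3 1 4

2 has no prerequisites → 2 first.
Now 3 and 4 have their prerequisites met. 3 has the earlier label, so 3 next.
Now 1 and 4 have their prerequisites met. 1 has the earlier label, so 1 next.
4 needed 2, now all done → 4.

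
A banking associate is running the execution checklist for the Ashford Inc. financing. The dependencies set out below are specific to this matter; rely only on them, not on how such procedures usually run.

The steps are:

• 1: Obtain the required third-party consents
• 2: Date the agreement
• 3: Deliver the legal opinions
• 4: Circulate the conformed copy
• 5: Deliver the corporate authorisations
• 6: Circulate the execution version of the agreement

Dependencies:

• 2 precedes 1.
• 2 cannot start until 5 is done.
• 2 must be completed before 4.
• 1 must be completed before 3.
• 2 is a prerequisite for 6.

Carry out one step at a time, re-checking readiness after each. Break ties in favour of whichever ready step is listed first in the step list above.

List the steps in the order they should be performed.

5 → 2 → 1 → 3 → 4 → 6

5 has no prerequisites → 5 first.
2 needed 5, now all done → 2.
Ready: 1, 4 and 6. 1 is listed earlier → 1.
3, 4 and 6 are all available; 3 is listed earlier → 3.
Ready: 4 and 6. 4 is listed earlier → 4.
6 needed 2, now all done → 6.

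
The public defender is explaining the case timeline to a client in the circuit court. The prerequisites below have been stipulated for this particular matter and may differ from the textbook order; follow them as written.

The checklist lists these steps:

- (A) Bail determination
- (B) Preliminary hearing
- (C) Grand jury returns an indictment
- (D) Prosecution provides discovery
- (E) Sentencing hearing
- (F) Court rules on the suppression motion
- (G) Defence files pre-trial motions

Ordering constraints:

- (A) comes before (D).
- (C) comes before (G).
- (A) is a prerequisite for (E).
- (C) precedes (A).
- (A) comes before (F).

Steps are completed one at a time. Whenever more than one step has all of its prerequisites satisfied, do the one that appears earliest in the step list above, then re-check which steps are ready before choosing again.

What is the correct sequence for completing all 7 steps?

Nothing is required for (B) and (C). (B) is listed earlier → (B) first.
Next only (C) has its prerequisites met → (C).
Ready: (A) and (G). (A) is listed earlier → (A).
(D), (E) and (F) now also ready, so the ready set is {(D), (E), (F), (G)}; (D) is listed earlier → (D).
Ready: (E), (F) and (G). (E) is listed earlier → (E).
Now (F) and (G) have their prerequisites met. (F) is listed earlier, so (F) next.
Next only (G) has its prerequisites met → (G).

(B) (C) (A) (D) (E) (F) (G)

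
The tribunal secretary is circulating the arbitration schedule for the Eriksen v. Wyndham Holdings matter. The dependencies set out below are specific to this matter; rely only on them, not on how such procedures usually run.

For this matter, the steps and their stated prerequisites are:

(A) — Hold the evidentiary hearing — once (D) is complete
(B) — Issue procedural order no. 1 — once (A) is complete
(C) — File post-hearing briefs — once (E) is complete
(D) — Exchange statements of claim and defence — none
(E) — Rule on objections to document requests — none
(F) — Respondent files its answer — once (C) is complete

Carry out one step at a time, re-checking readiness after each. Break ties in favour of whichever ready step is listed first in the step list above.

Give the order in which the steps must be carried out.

(D) and (E) have no prerequisites; (D) is listed earlier, so (D) is first.
Now (A) and (E) have their prerequisites met. (A) is listed earlier, so (A) next.
Now (B) and (E) have their prerequisites met. (B) is listed earlier, so (B) next.
(E) is the only step now ready → (E).
(C) is the only step now ready → (C).
(F) needed (C), now all done → (F).

(D), (A), (B), (E), (C), (F)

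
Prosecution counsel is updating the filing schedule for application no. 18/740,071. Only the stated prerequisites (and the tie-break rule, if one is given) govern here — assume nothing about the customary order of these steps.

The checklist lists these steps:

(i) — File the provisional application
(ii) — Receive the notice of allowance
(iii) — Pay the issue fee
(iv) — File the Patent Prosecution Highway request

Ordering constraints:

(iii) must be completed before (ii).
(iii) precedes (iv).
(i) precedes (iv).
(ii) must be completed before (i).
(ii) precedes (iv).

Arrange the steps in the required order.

(iii) → (ii) → (i) → (iv)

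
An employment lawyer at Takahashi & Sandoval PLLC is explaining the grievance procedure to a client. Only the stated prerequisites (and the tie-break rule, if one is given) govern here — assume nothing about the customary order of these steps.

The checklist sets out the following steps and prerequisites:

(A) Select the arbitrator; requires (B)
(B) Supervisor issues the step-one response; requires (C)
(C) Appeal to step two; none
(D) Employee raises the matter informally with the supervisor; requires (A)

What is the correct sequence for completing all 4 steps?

(C) → (B) → (A) → (D)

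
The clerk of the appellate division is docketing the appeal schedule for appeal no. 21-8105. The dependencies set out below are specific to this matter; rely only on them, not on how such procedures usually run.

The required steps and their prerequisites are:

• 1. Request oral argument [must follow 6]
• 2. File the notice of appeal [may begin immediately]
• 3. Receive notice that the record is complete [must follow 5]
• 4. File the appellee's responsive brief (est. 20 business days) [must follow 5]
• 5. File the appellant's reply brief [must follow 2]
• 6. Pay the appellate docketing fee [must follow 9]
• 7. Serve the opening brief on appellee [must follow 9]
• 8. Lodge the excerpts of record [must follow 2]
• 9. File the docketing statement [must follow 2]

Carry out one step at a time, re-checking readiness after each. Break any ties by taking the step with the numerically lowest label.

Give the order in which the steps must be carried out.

2 is the only step with nothing outstanding, so it goes first.
5, 8 and 9 are all available; 5 has the earlier label → 5.
Ready: 3, 4, 8 and 9. 3 has the earlier label → 3.
Ready: 4, 8 and 9. 4 has the earlier label → 4.
8 and 9 are both available; 8 has the earlier label → 8.
9 needed 2, now all done → 9.
Ready: 6 and 7. 6 has the earlier label → 6.
1 now also ready, so the ready set is {1, 7}; 1 has the earlier label → 1.
That leaves 7 as the only ready step → 7.

2, 5, 3, 4, 8, 9, 6, 1, 7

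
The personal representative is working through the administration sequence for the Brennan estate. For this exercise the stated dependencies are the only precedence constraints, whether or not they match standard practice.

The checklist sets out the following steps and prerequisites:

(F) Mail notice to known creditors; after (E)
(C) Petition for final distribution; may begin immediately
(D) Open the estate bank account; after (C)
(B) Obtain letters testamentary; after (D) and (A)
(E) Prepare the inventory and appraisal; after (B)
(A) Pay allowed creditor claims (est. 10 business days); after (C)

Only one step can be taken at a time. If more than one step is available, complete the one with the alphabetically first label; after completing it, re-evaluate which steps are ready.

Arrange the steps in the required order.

(C), (A), (D), (B), (E), (F)

(C) is the only step with nothing outstanding, so it goes first.
Ready: (A) and (D). (A) has the earlier label → (A).
(D) is the only step now ready → (D).
That leaves (B) as the only ready step → (B).
Next only (E) has its prerequisites met → (E).
(F) needed (E), now all done → (F).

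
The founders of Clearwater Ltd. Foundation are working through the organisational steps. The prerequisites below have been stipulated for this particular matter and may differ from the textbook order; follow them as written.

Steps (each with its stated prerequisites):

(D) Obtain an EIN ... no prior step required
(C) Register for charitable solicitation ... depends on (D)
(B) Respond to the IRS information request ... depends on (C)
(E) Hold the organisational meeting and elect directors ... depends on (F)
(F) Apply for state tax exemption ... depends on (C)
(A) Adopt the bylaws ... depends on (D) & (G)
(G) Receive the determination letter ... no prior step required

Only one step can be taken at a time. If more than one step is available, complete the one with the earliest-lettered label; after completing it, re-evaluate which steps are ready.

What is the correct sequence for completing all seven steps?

Nothing is required for (D) and (G). (D) has the earlier label → (D) first.
Ready: (C) and (G). (C) has the earlier label → (C).
Now (B), (F) and (G) have their prerequisites met. (B) has the earlier label, so (B) next.
Ready: (F) and (G). (F) has the earlier label → (F).
Ready: (E) and (G). (E) has the earlier label → (E).
(G) is the only step now ready → (G).
(A) needed (D) and (G), now all done → (A).

(D) (C) (B) (F) (E) (G) (A)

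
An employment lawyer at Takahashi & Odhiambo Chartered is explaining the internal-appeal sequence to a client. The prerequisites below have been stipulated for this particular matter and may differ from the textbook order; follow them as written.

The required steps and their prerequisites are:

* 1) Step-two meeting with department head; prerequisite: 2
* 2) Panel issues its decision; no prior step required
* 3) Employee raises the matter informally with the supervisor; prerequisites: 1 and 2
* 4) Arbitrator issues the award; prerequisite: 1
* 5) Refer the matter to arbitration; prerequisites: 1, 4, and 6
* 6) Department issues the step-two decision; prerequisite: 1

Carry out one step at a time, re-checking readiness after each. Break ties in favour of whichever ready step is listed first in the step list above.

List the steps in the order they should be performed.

2 has no prerequisites → 2 first.
1 is the only step now ready → 1.
Ready: 3, 4 and 6. 3 is listed earlier → 3.
Now 4 and 6 have their prerequisites met. 4 is listed earlier, so 4 next.
6 is the only step now ready → 6.
Next only 5 has its prerequisites met → 5.

2 1 3 4 6 5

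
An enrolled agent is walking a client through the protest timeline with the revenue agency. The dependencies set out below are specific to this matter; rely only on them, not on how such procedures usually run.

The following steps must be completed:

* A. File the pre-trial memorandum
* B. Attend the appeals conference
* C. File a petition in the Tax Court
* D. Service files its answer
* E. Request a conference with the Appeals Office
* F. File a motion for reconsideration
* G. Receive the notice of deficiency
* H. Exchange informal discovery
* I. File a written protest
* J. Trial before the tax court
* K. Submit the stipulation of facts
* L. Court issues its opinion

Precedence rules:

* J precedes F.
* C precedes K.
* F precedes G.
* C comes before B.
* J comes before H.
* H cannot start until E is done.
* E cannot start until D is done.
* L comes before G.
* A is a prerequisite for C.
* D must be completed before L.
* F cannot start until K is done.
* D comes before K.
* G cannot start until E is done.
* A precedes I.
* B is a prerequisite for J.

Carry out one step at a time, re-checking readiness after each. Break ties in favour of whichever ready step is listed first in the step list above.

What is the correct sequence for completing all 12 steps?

A C B D E I J H K F L G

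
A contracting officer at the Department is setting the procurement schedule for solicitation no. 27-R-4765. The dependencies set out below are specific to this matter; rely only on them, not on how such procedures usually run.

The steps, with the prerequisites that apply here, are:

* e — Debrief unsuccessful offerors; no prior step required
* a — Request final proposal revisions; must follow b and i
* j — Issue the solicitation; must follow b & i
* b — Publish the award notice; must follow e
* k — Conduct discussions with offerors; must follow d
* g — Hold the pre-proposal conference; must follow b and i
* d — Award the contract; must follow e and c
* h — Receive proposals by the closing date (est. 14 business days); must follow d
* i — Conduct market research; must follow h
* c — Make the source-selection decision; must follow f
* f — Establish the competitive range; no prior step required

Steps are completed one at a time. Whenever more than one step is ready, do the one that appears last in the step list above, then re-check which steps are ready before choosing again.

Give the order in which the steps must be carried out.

f c e d h i k b g j a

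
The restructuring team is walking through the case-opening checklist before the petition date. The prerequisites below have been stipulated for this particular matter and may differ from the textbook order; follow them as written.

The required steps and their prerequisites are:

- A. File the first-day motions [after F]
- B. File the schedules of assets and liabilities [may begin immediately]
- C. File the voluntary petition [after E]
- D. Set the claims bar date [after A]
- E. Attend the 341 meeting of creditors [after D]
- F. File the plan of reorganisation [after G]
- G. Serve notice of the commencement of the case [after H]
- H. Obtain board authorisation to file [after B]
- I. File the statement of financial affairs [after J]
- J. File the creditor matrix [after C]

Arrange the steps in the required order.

B H G F A D E C J I

Only B has no prerequisites, so it is first.
H is the only step now ready → H.
G needed H, now all done → G.
F needed G, now all done → F.
Next only A has its prerequisites met → A.
That leaves D as the only ready step → D.
E needed D, now all done → E.
Next only C has its prerequisites met → C.
J is the only step now ready → J.
I is the only step now ready → I.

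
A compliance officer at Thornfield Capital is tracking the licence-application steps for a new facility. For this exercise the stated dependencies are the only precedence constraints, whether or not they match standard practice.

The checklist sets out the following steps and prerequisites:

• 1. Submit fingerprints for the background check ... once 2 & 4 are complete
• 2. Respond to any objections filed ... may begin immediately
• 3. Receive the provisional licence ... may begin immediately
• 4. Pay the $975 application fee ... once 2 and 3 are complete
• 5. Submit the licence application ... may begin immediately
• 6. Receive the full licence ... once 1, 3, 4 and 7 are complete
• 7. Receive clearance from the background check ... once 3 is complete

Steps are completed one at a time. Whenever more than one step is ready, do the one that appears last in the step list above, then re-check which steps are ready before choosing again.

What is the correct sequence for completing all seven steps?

5 3 7 2 4 1 6

5, 3 and 2 have no prerequisites; 5 is listed later, so 5 is first.
3 and 2 are both available; 3 is listed later → 3.
7 now also ready, so the ready set is {7, 2}; 7 is listed later → 7.
Next only 2 has its prerequisites met → 2.
4 needed 3 and 2, now all done → 4.
1 needed 4 and 2, now all done → 1.
6 needed 7, 4, 3 and 1, now all done → 6.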